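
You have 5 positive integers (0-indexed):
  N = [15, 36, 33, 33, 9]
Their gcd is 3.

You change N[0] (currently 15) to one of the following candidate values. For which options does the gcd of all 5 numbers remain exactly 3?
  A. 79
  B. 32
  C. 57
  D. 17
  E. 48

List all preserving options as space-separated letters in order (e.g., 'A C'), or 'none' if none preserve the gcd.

Old gcd = 3; gcd of others (without N[0]) = 3
New gcd for candidate v: gcd(3, v). Preserves old gcd iff gcd(3, v) = 3.
  Option A: v=79, gcd(3,79)=1 -> changes
  Option B: v=32, gcd(3,32)=1 -> changes
  Option C: v=57, gcd(3,57)=3 -> preserves
  Option D: v=17, gcd(3,17)=1 -> changes
  Option E: v=48, gcd(3,48)=3 -> preserves

Answer: C E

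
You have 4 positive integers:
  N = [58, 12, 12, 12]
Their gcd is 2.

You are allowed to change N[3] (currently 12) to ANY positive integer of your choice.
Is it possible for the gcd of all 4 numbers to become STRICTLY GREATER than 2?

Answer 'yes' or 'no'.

Answer: no

Derivation:
Current gcd = 2
gcd of all OTHER numbers (without N[3]=12): gcd([58, 12, 12]) = 2
The new gcd after any change is gcd(2, new_value).
This can be at most 2.
Since 2 = old gcd 2, the gcd can only stay the same or decrease.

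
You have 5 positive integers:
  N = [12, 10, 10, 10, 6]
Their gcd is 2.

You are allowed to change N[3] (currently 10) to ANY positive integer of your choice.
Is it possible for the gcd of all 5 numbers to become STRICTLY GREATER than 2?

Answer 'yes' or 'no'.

Current gcd = 2
gcd of all OTHER numbers (without N[3]=10): gcd([12, 10, 10, 6]) = 2
The new gcd after any change is gcd(2, new_value).
This can be at most 2.
Since 2 = old gcd 2, the gcd can only stay the same or decrease.

Answer: no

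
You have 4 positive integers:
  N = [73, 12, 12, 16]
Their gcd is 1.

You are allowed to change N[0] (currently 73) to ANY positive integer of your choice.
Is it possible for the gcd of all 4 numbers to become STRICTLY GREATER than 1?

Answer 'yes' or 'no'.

Answer: yes

Derivation:
Current gcd = 1
gcd of all OTHER numbers (without N[0]=73): gcd([12, 12, 16]) = 4
The new gcd after any change is gcd(4, new_value).
This can be at most 4.
Since 4 > old gcd 1, the gcd CAN increase (e.g., set N[0] = 4).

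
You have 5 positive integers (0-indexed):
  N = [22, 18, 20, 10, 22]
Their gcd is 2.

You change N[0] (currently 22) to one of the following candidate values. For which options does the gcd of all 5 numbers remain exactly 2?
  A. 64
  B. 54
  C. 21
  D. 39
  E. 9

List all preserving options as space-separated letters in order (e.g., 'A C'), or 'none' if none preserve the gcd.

Answer: A B

Derivation:
Old gcd = 2; gcd of others (without N[0]) = 2
New gcd for candidate v: gcd(2, v). Preserves old gcd iff gcd(2, v) = 2.
  Option A: v=64, gcd(2,64)=2 -> preserves
  Option B: v=54, gcd(2,54)=2 -> preserves
  Option C: v=21, gcd(2,21)=1 -> changes
  Option D: v=39, gcd(2,39)=1 -> changes
  Option E: v=9, gcd(2,9)=1 -> changes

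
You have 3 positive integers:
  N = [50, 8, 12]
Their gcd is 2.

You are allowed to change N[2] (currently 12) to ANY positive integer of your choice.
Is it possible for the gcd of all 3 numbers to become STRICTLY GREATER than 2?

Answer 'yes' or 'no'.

Answer: no

Derivation:
Current gcd = 2
gcd of all OTHER numbers (without N[2]=12): gcd([50, 8]) = 2
The new gcd after any change is gcd(2, new_value).
This can be at most 2.
Since 2 = old gcd 2, the gcd can only stay the same or decrease.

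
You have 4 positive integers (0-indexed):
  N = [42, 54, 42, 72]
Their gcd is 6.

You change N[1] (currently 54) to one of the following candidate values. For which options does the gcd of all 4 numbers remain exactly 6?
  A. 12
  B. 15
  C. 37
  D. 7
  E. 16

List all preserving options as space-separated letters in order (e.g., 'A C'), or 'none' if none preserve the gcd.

Answer: A

Derivation:
Old gcd = 6; gcd of others (without N[1]) = 6
New gcd for candidate v: gcd(6, v). Preserves old gcd iff gcd(6, v) = 6.
  Option A: v=12, gcd(6,12)=6 -> preserves
  Option B: v=15, gcd(6,15)=3 -> changes
  Option C: v=37, gcd(6,37)=1 -> changes
  Option D: v=7, gcd(6,7)=1 -> changes
  Option E: v=16, gcd(6,16)=2 -> changes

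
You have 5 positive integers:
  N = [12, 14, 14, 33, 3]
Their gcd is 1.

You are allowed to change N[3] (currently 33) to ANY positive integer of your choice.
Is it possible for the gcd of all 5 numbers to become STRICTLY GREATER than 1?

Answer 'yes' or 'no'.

Answer: no

Derivation:
Current gcd = 1
gcd of all OTHER numbers (without N[3]=33): gcd([12, 14, 14, 3]) = 1
The new gcd after any change is gcd(1, new_value).
This can be at most 1.
Since 1 = old gcd 1, the gcd can only stay the same or decrease.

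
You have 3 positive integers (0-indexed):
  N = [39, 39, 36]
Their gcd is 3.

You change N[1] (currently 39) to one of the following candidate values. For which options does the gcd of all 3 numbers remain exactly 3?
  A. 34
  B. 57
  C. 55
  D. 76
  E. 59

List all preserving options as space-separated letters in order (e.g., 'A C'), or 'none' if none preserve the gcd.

Old gcd = 3; gcd of others (without N[1]) = 3
New gcd for candidate v: gcd(3, v). Preserves old gcd iff gcd(3, v) = 3.
  Option A: v=34, gcd(3,34)=1 -> changes
  Option B: v=57, gcd(3,57)=3 -> preserves
  Option C: v=55, gcd(3,55)=1 -> changes
  Option D: v=76, gcd(3,76)=1 -> changes
  Option E: v=59, gcd(3,59)=1 -> changes

Answer: B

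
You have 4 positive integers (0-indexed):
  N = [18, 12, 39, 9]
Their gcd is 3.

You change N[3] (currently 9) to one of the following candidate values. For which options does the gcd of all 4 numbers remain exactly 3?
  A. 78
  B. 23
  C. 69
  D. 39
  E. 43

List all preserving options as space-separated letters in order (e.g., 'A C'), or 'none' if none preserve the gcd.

Old gcd = 3; gcd of others (without N[3]) = 3
New gcd for candidate v: gcd(3, v). Preserves old gcd iff gcd(3, v) = 3.
  Option A: v=78, gcd(3,78)=3 -> preserves
  Option B: v=23, gcd(3,23)=1 -> changes
  Option C: v=69, gcd(3,69)=3 -> preserves
  Option D: v=39, gcd(3,39)=3 -> preserves
  Option E: v=43, gcd(3,43)=1 -> changes

Answer: A C D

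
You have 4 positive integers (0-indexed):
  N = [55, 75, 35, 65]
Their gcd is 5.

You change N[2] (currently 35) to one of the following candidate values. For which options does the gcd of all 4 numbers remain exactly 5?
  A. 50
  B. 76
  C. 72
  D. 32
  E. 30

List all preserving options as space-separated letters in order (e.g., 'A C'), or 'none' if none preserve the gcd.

Old gcd = 5; gcd of others (without N[2]) = 5
New gcd for candidate v: gcd(5, v). Preserves old gcd iff gcd(5, v) = 5.
  Option A: v=50, gcd(5,50)=5 -> preserves
  Option B: v=76, gcd(5,76)=1 -> changes
  Option C: v=72, gcd(5,72)=1 -> changes
  Option D: v=32, gcd(5,32)=1 -> changes
  Option E: v=30, gcd(5,30)=5 -> preserves

Answer: A E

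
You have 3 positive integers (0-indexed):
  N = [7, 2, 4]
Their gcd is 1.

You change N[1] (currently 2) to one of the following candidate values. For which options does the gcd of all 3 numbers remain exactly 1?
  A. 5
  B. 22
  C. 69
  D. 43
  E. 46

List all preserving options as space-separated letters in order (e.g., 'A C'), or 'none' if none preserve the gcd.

Answer: A B C D E

Derivation:
Old gcd = 1; gcd of others (without N[1]) = 1
New gcd for candidate v: gcd(1, v). Preserves old gcd iff gcd(1, v) = 1.
  Option A: v=5, gcd(1,5)=1 -> preserves
  Option B: v=22, gcd(1,22)=1 -> preserves
  Option C: v=69, gcd(1,69)=1 -> preserves
  Option D: v=43, gcd(1,43)=1 -> preserves
  Option E: v=46, gcd(1,46)=1 -> preserves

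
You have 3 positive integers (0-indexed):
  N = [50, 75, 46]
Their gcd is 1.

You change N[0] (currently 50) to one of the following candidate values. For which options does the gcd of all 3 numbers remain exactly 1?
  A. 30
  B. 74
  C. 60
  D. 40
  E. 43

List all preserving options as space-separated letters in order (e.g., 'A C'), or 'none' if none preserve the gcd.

Answer: A B C D E

Derivation:
Old gcd = 1; gcd of others (without N[0]) = 1
New gcd for candidate v: gcd(1, v). Preserves old gcd iff gcd(1, v) = 1.
  Option A: v=30, gcd(1,30)=1 -> preserves
  Option B: v=74, gcd(1,74)=1 -> preserves
  Option C: v=60, gcd(1,60)=1 -> preserves
  Option D: v=40, gcd(1,40)=1 -> preserves
  Option E: v=43, gcd(1,43)=1 -> preserves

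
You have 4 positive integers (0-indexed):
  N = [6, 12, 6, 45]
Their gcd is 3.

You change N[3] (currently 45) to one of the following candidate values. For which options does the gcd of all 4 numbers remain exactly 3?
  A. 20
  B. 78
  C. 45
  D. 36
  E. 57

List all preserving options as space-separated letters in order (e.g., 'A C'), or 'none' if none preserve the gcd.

Old gcd = 3; gcd of others (without N[3]) = 6
New gcd for candidate v: gcd(6, v). Preserves old gcd iff gcd(6, v) = 3.
  Option A: v=20, gcd(6,20)=2 -> changes
  Option B: v=78, gcd(6,78)=6 -> changes
  Option C: v=45, gcd(6,45)=3 -> preserves
  Option D: v=36, gcd(6,36)=6 -> changes
  Option E: v=57, gcd(6,57)=3 -> preserves

Answer: C E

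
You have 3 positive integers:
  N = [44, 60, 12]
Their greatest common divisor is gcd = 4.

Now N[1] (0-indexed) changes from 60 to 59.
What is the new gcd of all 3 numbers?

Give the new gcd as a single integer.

Answer: 1

Derivation:
Numbers: [44, 60, 12], gcd = 4
Change: index 1, 60 -> 59
gcd of the OTHER numbers (without index 1): gcd([44, 12]) = 4
New gcd = gcd(g_others, new_val) = gcd(4, 59) = 1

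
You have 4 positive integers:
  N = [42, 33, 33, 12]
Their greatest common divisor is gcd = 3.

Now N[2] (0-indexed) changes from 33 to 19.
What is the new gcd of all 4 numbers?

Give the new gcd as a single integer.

Numbers: [42, 33, 33, 12], gcd = 3
Change: index 2, 33 -> 19
gcd of the OTHER numbers (without index 2): gcd([42, 33, 12]) = 3
New gcd = gcd(g_others, new_val) = gcd(3, 19) = 1

Answer: 1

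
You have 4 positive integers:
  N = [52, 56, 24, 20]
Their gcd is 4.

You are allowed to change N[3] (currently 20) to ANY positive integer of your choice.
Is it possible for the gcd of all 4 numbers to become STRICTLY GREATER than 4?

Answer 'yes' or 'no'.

Current gcd = 4
gcd of all OTHER numbers (without N[3]=20): gcd([52, 56, 24]) = 4
The new gcd after any change is gcd(4, new_value).
This can be at most 4.
Since 4 = old gcd 4, the gcd can only stay the same or decrease.

Answer: no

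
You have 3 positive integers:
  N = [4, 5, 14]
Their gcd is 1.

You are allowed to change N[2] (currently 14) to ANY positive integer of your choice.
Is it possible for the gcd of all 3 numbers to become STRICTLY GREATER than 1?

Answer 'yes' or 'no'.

Current gcd = 1
gcd of all OTHER numbers (without N[2]=14): gcd([4, 5]) = 1
The new gcd after any change is gcd(1, new_value).
This can be at most 1.
Since 1 = old gcd 1, the gcd can only stay the same or decrease.

Answer: no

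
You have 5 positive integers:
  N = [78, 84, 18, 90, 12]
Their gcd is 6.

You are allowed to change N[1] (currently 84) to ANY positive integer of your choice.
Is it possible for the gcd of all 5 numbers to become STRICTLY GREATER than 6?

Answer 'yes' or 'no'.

Answer: no

Derivation:
Current gcd = 6
gcd of all OTHER numbers (without N[1]=84): gcd([78, 18, 90, 12]) = 6
The new gcd after any change is gcd(6, new_value).
This can be at most 6.
Since 6 = old gcd 6, the gcd can only stay the same or decrease.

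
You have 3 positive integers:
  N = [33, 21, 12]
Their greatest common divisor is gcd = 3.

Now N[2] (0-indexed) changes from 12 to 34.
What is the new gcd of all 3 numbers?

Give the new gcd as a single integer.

Numbers: [33, 21, 12], gcd = 3
Change: index 2, 12 -> 34
gcd of the OTHER numbers (without index 2): gcd([33, 21]) = 3
New gcd = gcd(g_others, new_val) = gcd(3, 34) = 1

Answer: 1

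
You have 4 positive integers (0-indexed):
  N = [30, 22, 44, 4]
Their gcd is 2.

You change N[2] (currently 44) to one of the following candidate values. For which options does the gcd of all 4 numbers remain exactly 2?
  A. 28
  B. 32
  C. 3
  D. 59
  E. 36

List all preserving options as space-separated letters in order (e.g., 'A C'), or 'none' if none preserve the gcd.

Old gcd = 2; gcd of others (without N[2]) = 2
New gcd for candidate v: gcd(2, v). Preserves old gcd iff gcd(2, v) = 2.
  Option A: v=28, gcd(2,28)=2 -> preserves
  Option B: v=32, gcd(2,32)=2 -> preserves
  Option C: v=3, gcd(2,3)=1 -> changes
  Option D: v=59, gcd(2,59)=1 -> changes
  Option E: v=36, gcd(2,36)=2 -> preserves

Answer: A B E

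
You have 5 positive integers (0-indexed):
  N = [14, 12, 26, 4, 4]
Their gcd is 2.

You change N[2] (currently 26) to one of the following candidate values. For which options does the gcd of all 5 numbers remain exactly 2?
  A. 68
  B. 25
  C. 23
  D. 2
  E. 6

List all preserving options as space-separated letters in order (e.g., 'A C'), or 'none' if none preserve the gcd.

Answer: A D E

Derivation:
Old gcd = 2; gcd of others (without N[2]) = 2
New gcd for candidate v: gcd(2, v). Preserves old gcd iff gcd(2, v) = 2.
  Option A: v=68, gcd(2,68)=2 -> preserves
  Option B: v=25, gcd(2,25)=1 -> changes
  Option C: v=23, gcd(2,23)=1 -> changes
  Option D: v=2, gcd(2,2)=2 -> preserves
  Option E: v=6, gcd(2,6)=2 -> preserves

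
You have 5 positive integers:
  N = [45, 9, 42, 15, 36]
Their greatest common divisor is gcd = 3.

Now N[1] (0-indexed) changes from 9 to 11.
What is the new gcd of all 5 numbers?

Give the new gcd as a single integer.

Numbers: [45, 9, 42, 15, 36], gcd = 3
Change: index 1, 9 -> 11
gcd of the OTHER numbers (without index 1): gcd([45, 42, 15, 36]) = 3
New gcd = gcd(g_others, new_val) = gcd(3, 11) = 1

Answer: 1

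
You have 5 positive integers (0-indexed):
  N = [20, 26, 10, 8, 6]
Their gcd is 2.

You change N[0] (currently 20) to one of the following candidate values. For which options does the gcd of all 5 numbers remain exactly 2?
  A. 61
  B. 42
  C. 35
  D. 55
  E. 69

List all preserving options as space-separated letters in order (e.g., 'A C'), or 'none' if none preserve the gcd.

Old gcd = 2; gcd of others (without N[0]) = 2
New gcd for candidate v: gcd(2, v). Preserves old gcd iff gcd(2, v) = 2.
  Option A: v=61, gcd(2,61)=1 -> changes
  Option B: v=42, gcd(2,42)=2 -> preserves
  Option C: v=35, gcd(2,35)=1 -> changes
  Option D: v=55, gcd(2,55)=1 -> changes
  Option E: v=69, gcd(2,69)=1 -> changes

Answer: B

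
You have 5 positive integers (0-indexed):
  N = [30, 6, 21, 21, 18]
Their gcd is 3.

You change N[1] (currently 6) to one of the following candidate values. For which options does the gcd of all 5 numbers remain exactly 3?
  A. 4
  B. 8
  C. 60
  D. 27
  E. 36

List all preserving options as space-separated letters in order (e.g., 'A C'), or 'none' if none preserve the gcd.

Old gcd = 3; gcd of others (without N[1]) = 3
New gcd for candidate v: gcd(3, v). Preserves old gcd iff gcd(3, v) = 3.
  Option A: v=4, gcd(3,4)=1 -> changes
  Option B: v=8, gcd(3,8)=1 -> changes
  Option C: v=60, gcd(3,60)=3 -> preserves
  Option D: v=27, gcd(3,27)=3 -> preserves
  Option E: v=36, gcd(3,36)=3 -> preserves

Answer: C D E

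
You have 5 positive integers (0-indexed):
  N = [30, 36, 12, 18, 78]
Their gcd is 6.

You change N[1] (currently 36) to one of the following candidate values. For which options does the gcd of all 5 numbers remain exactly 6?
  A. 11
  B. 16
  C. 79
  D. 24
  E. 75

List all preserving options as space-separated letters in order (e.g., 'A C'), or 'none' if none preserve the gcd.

Old gcd = 6; gcd of others (without N[1]) = 6
New gcd for candidate v: gcd(6, v). Preserves old gcd iff gcd(6, v) = 6.
  Option A: v=11, gcd(6,11)=1 -> changes
  Option B: v=16, gcd(6,16)=2 -> changes
  Option C: v=79, gcd(6,79)=1 -> changes
  Option D: v=24, gcd(6,24)=6 -> preserves
  Option E: v=75, gcd(6,75)=3 -> changes

Answer: D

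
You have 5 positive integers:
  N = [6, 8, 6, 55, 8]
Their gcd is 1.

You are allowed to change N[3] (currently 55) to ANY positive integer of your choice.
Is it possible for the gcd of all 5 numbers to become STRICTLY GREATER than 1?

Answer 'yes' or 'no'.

Answer: yes

Derivation:
Current gcd = 1
gcd of all OTHER numbers (without N[3]=55): gcd([6, 8, 6, 8]) = 2
The new gcd after any change is gcd(2, new_value).
This can be at most 2.
Since 2 > old gcd 1, the gcd CAN increase (e.g., set N[3] = 2).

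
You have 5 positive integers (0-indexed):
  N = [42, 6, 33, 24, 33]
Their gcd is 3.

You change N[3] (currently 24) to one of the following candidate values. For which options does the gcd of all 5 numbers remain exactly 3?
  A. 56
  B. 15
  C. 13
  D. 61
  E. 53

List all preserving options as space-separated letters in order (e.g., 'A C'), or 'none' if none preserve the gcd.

Old gcd = 3; gcd of others (without N[3]) = 3
New gcd for candidate v: gcd(3, v). Preserves old gcd iff gcd(3, v) = 3.
  Option A: v=56, gcd(3,56)=1 -> changes
  Option B: v=15, gcd(3,15)=3 -> preserves
  Option C: v=13, gcd(3,13)=1 -> changes
  Option D: v=61, gcd(3,61)=1 -> changes
  Option E: v=53, gcd(3,53)=1 -> changes

Answer: B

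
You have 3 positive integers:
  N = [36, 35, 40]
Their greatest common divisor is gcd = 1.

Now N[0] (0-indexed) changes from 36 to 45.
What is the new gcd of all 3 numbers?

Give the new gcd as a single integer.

Numbers: [36, 35, 40], gcd = 1
Change: index 0, 36 -> 45
gcd of the OTHER numbers (without index 0): gcd([35, 40]) = 5
New gcd = gcd(g_others, new_val) = gcd(5, 45) = 5

Answer: 5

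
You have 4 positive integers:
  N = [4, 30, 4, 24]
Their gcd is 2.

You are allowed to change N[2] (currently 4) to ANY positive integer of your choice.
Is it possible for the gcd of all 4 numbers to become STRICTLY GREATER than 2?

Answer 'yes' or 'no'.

Answer: no

Derivation:
Current gcd = 2
gcd of all OTHER numbers (without N[2]=4): gcd([4, 30, 24]) = 2
The new gcd after any change is gcd(2, new_value).
This can be at most 2.
Since 2 = old gcd 2, the gcd can only stay the same or decrease.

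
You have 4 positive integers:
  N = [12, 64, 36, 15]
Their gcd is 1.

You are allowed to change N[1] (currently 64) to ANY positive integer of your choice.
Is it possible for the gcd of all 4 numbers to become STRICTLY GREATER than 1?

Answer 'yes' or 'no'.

Answer: yes

Derivation:
Current gcd = 1
gcd of all OTHER numbers (without N[1]=64): gcd([12, 36, 15]) = 3
The new gcd after any change is gcd(3, new_value).
This can be at most 3.
Since 3 > old gcd 1, the gcd CAN increase (e.g., set N[1] = 3).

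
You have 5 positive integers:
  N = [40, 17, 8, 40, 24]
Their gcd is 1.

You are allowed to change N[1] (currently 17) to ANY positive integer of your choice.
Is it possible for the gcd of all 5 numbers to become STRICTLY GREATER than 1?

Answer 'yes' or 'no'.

Answer: yes

Derivation:
Current gcd = 1
gcd of all OTHER numbers (without N[1]=17): gcd([40, 8, 40, 24]) = 8
The new gcd after any change is gcd(8, new_value).
This can be at most 8.
Since 8 > old gcd 1, the gcd CAN increase (e.g., set N[1] = 8).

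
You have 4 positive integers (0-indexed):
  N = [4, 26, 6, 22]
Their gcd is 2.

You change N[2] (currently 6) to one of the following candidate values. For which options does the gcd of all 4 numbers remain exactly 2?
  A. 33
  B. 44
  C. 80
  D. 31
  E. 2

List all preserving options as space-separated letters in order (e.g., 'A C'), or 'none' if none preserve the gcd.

Answer: B C E

Derivation:
Old gcd = 2; gcd of others (without N[2]) = 2
New gcd for candidate v: gcd(2, v). Preserves old gcd iff gcd(2, v) = 2.
  Option A: v=33, gcd(2,33)=1 -> changes
  Option B: v=44, gcd(2,44)=2 -> preserves
  Option C: v=80, gcd(2,80)=2 -> preserves
  Option D: v=31, gcd(2,31)=1 -> changes
  Option E: v=2, gcd(2,2)=2 -> preserves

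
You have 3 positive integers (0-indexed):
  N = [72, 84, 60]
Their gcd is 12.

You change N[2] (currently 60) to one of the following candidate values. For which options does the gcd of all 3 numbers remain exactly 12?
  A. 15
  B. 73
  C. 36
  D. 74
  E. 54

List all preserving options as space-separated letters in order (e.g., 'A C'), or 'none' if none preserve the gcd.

Old gcd = 12; gcd of others (without N[2]) = 12
New gcd for candidate v: gcd(12, v). Preserves old gcd iff gcd(12, v) = 12.
  Option A: v=15, gcd(12,15)=3 -> changes
  Option B: v=73, gcd(12,73)=1 -> changes
  Option C: v=36, gcd(12,36)=12 -> preserves
  Option D: v=74, gcd(12,74)=2 -> changes
  Option E: v=54, gcd(12,54)=6 -> changes

Answer: C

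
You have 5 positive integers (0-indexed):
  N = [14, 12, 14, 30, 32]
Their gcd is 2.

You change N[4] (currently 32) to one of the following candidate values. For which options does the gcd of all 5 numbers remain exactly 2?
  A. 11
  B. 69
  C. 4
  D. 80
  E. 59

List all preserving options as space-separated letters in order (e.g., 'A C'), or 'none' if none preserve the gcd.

Old gcd = 2; gcd of others (without N[4]) = 2
New gcd for candidate v: gcd(2, v). Preserves old gcd iff gcd(2, v) = 2.
  Option A: v=11, gcd(2,11)=1 -> changes
  Option B: v=69, gcd(2,69)=1 -> changes
  Option C: v=4, gcd(2,4)=2 -> preserves
  Option D: v=80, gcd(2,80)=2 -> preserves
  Option E: v=59, gcd(2,59)=1 -> changes

Answer: C D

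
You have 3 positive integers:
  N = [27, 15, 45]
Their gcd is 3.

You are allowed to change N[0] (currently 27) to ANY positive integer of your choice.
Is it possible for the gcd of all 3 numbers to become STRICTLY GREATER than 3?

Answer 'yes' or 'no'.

Answer: yes

Derivation:
Current gcd = 3
gcd of all OTHER numbers (without N[0]=27): gcd([15, 45]) = 15
The new gcd after any change is gcd(15, new_value).
This can be at most 15.
Since 15 > old gcd 3, the gcd CAN increase (e.g., set N[0] = 15).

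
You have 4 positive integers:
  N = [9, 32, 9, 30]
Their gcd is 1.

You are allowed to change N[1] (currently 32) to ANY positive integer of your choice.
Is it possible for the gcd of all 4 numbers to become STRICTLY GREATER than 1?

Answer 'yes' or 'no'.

Answer: yes

Derivation:
Current gcd = 1
gcd of all OTHER numbers (without N[1]=32): gcd([9, 9, 30]) = 3
The new gcd after any change is gcd(3, new_value).
This can be at most 3.
Since 3 > old gcd 1, the gcd CAN increase (e.g., set N[1] = 3).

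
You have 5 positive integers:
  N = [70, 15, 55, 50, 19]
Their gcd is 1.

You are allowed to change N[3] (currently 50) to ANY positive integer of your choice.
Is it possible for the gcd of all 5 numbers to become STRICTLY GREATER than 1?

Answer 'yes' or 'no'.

Answer: no

Derivation:
Current gcd = 1
gcd of all OTHER numbers (without N[3]=50): gcd([70, 15, 55, 19]) = 1
The new gcd after any change is gcd(1, new_value).
This can be at most 1.
Since 1 = old gcd 1, the gcd can only stay the same or decrease.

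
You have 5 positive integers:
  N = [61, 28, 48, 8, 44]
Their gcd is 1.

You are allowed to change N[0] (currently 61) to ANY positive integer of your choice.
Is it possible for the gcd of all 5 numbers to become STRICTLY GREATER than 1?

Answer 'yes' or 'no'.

Answer: yes

Derivation:
Current gcd = 1
gcd of all OTHER numbers (without N[0]=61): gcd([28, 48, 8, 44]) = 4
The new gcd after any change is gcd(4, new_value).
This can be at most 4.
Since 4 > old gcd 1, the gcd CAN increase (e.g., set N[0] = 4).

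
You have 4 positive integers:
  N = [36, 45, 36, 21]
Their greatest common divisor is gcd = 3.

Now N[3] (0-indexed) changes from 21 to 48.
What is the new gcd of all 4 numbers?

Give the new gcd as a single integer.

Numbers: [36, 45, 36, 21], gcd = 3
Change: index 3, 21 -> 48
gcd of the OTHER numbers (without index 3): gcd([36, 45, 36]) = 9
New gcd = gcd(g_others, new_val) = gcd(9, 48) = 3

Answer: 3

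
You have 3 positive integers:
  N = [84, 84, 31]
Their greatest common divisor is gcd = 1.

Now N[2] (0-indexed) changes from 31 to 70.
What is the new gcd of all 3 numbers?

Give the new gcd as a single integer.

Answer: 14

Derivation:
Numbers: [84, 84, 31], gcd = 1
Change: index 2, 31 -> 70
gcd of the OTHER numbers (without index 2): gcd([84, 84]) = 84
New gcd = gcd(g_others, new_val) = gcd(84, 70) = 14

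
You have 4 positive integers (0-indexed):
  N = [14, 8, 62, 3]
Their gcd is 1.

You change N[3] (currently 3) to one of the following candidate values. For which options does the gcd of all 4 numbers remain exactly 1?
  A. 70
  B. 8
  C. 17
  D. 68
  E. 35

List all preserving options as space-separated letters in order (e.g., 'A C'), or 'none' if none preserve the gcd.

Old gcd = 1; gcd of others (without N[3]) = 2
New gcd for candidate v: gcd(2, v). Preserves old gcd iff gcd(2, v) = 1.
  Option A: v=70, gcd(2,70)=2 -> changes
  Option B: v=8, gcd(2,8)=2 -> changes
  Option C: v=17, gcd(2,17)=1 -> preserves
  Option D: v=68, gcd(2,68)=2 -> changes
  Option E: v=35, gcd(2,35)=1 -> preserves

Answer: C E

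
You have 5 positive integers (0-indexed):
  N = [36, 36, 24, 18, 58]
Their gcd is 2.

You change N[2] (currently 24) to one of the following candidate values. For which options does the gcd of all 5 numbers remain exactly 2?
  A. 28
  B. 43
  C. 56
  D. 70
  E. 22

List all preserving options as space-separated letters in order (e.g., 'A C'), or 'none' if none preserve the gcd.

Old gcd = 2; gcd of others (without N[2]) = 2
New gcd for candidate v: gcd(2, v). Preserves old gcd iff gcd(2, v) = 2.
  Option A: v=28, gcd(2,28)=2 -> preserves
  Option B: v=43, gcd(2,43)=1 -> changes
  Option C: v=56, gcd(2,56)=2 -> preserves
  Option D: v=70, gcd(2,70)=2 -> preserves
  Option E: v=22, gcd(2,22)=2 -> preserves

Answer: A C D E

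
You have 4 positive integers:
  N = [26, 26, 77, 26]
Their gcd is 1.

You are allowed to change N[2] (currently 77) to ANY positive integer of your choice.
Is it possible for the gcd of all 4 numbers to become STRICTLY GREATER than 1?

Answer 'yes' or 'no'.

Current gcd = 1
gcd of all OTHER numbers (without N[2]=77): gcd([26, 26, 26]) = 26
The new gcd after any change is gcd(26, new_value).
This can be at most 26.
Since 26 > old gcd 1, the gcd CAN increase (e.g., set N[2] = 26).

Answer: yes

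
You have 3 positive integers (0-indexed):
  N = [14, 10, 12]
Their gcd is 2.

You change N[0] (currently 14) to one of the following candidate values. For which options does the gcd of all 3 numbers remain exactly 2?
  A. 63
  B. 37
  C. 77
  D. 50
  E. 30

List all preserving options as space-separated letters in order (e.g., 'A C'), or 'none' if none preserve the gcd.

Old gcd = 2; gcd of others (without N[0]) = 2
New gcd for candidate v: gcd(2, v). Preserves old gcd iff gcd(2, v) = 2.
  Option A: v=63, gcd(2,63)=1 -> changes
  Option B: v=37, gcd(2,37)=1 -> changes
  Option C: v=77, gcd(2,77)=1 -> changes
  Option D: v=50, gcd(2,50)=2 -> preserves
  Option E: v=30, gcd(2,30)=2 -> preserves

Answer: D E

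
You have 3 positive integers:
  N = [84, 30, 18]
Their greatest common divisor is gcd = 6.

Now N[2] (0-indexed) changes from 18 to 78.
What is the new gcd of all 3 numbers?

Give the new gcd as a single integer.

Answer: 6

Derivation:
Numbers: [84, 30, 18], gcd = 6
Change: index 2, 18 -> 78
gcd of the OTHER numbers (without index 2): gcd([84, 30]) = 6
New gcd = gcd(g_others, new_val) = gcd(6, 78) = 6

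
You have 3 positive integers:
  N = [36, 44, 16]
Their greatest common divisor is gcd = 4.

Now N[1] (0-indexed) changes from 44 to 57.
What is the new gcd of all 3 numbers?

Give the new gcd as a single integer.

Answer: 1

Derivation:
Numbers: [36, 44, 16], gcd = 4
Change: index 1, 44 -> 57
gcd of the OTHER numbers (without index 1): gcd([36, 16]) = 4
New gcd = gcd(g_others, new_val) = gcd(4, 57) = 1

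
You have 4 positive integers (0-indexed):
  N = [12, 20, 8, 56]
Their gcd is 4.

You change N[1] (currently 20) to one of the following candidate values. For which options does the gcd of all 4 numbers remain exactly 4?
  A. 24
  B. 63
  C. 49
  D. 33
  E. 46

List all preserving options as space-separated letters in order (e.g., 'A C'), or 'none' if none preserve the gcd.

Old gcd = 4; gcd of others (without N[1]) = 4
New gcd for candidate v: gcd(4, v). Preserves old gcd iff gcd(4, v) = 4.
  Option A: v=24, gcd(4,24)=4 -> preserves
  Option B: v=63, gcd(4,63)=1 -> changes
  Option C: v=49, gcd(4,49)=1 -> changes
  Option D: v=33, gcd(4,33)=1 -> changes
  Option E: v=46, gcd(4,46)=2 -> changes

Answer: A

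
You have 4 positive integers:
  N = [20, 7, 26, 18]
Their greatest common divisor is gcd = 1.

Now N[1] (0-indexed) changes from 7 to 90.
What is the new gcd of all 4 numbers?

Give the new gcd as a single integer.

Numbers: [20, 7, 26, 18], gcd = 1
Change: index 1, 7 -> 90
gcd of the OTHER numbers (without index 1): gcd([20, 26, 18]) = 2
New gcd = gcd(g_others, new_val) = gcd(2, 90) = 2

Answer: 2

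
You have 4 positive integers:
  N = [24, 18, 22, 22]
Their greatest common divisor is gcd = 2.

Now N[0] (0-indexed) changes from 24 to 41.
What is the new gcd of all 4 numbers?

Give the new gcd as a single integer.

Numbers: [24, 18, 22, 22], gcd = 2
Change: index 0, 24 -> 41
gcd of the OTHER numbers (without index 0): gcd([18, 22, 22]) = 2
New gcd = gcd(g_others, new_val) = gcd(2, 41) = 1

Answer: 1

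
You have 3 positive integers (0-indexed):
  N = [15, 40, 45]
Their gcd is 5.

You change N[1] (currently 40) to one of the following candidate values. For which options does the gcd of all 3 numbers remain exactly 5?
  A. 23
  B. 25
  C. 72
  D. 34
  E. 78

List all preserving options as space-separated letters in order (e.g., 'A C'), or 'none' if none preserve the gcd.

Old gcd = 5; gcd of others (without N[1]) = 15
New gcd for candidate v: gcd(15, v). Preserves old gcd iff gcd(15, v) = 5.
  Option A: v=23, gcd(15,23)=1 -> changes
  Option B: v=25, gcd(15,25)=5 -> preserves
  Option C: v=72, gcd(15,72)=3 -> changes
  Option D: v=34, gcd(15,34)=1 -> changes
  Option E: v=78, gcd(15,78)=3 -> changes

Answer: B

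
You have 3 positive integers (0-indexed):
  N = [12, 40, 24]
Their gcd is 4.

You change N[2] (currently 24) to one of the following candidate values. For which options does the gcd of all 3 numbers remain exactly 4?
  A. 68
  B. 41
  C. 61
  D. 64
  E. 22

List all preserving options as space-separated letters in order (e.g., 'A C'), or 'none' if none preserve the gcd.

Answer: A D

Derivation:
Old gcd = 4; gcd of others (without N[2]) = 4
New gcd for candidate v: gcd(4, v). Preserves old gcd iff gcd(4, v) = 4.
  Option A: v=68, gcd(4,68)=4 -> preserves
  Option B: v=41, gcd(4,41)=1 -> changes
  Option C: v=61, gcd(4,61)=1 -> changes
  Option D: v=64, gcd(4,64)=4 -> preserves
  Option E: v=22, gcd(4,22)=2 -> changes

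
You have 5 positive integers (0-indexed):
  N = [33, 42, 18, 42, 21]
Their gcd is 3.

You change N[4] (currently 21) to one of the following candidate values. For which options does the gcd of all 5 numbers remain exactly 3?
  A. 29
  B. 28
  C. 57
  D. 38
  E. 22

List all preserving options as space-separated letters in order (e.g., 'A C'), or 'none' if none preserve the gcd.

Old gcd = 3; gcd of others (without N[4]) = 3
New gcd for candidate v: gcd(3, v). Preserves old gcd iff gcd(3, v) = 3.
  Option A: v=29, gcd(3,29)=1 -> changes
  Option B: v=28, gcd(3,28)=1 -> changes
  Option C: v=57, gcd(3,57)=3 -> preserves
  Option D: v=38, gcd(3,38)=1 -> changes
  Option E: v=22, gcd(3,22)=1 -> changes

Answer: C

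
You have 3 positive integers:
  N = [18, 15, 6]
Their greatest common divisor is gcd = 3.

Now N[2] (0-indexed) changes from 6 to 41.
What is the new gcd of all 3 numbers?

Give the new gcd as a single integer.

Answer: 1

Derivation:
Numbers: [18, 15, 6], gcd = 3
Change: index 2, 6 -> 41
gcd of the OTHER numbers (without index 2): gcd([18, 15]) = 3
New gcd = gcd(g_others, new_val) = gcd(3, 41) = 1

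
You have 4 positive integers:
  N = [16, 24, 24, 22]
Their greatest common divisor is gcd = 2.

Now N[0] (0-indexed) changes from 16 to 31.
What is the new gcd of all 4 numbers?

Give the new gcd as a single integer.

Answer: 1

Derivation:
Numbers: [16, 24, 24, 22], gcd = 2
Change: index 0, 16 -> 31
gcd of the OTHER numbers (without index 0): gcd([24, 24, 22]) = 2
New gcd = gcd(g_others, new_val) = gcd(2, 31) = 1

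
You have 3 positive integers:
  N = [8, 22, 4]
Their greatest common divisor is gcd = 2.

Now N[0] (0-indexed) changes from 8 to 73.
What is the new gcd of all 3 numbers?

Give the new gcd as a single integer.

Answer: 1

Derivation:
Numbers: [8, 22, 4], gcd = 2
Change: index 0, 8 -> 73
gcd of the OTHER numbers (without index 0): gcd([22, 4]) = 2
New gcd = gcd(g_others, new_val) = gcd(2, 73) = 1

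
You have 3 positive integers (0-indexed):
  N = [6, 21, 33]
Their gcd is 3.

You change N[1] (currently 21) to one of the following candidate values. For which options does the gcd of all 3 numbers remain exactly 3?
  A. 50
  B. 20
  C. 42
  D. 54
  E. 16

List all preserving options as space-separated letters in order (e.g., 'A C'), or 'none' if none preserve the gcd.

Old gcd = 3; gcd of others (without N[1]) = 3
New gcd for candidate v: gcd(3, v). Preserves old gcd iff gcd(3, v) = 3.
  Option A: v=50, gcd(3,50)=1 -> changes
  Option B: v=20, gcd(3,20)=1 -> changes
  Option C: v=42, gcd(3,42)=3 -> preserves
  Option D: v=54, gcd(3,54)=3 -> preserves
  Option E: v=16, gcd(3,16)=1 -> changes

Answer: C D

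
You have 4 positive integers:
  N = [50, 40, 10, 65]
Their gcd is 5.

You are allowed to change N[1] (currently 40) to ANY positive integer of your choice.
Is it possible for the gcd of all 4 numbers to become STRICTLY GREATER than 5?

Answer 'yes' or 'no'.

Answer: no

Derivation:
Current gcd = 5
gcd of all OTHER numbers (without N[1]=40): gcd([50, 10, 65]) = 5
The new gcd after any change is gcd(5, new_value).
This can be at most 5.
Since 5 = old gcd 5, the gcd can only stay the same or decrease.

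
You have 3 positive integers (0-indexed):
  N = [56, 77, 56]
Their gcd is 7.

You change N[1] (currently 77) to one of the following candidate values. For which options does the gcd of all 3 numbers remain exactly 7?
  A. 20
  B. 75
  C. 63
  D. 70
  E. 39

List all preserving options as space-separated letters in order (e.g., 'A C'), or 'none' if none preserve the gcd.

Answer: C

Derivation:
Old gcd = 7; gcd of others (without N[1]) = 56
New gcd for candidate v: gcd(56, v). Preserves old gcd iff gcd(56, v) = 7.
  Option A: v=20, gcd(56,20)=4 -> changes
  Option B: v=75, gcd(56,75)=1 -> changes
  Option C: v=63, gcd(56,63)=7 -> preserves
  Option D: v=70, gcd(56,70)=14 -> changes
  Option E: v=39, gcd(56,39)=1 -> changes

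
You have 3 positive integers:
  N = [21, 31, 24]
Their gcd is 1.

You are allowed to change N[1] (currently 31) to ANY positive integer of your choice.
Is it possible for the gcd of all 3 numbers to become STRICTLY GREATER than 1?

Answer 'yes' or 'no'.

Current gcd = 1
gcd of all OTHER numbers (without N[1]=31): gcd([21, 24]) = 3
The new gcd after any change is gcd(3, new_value).
This can be at most 3.
Since 3 > old gcd 1, the gcd CAN increase (e.g., set N[1] = 3).

Answer: yes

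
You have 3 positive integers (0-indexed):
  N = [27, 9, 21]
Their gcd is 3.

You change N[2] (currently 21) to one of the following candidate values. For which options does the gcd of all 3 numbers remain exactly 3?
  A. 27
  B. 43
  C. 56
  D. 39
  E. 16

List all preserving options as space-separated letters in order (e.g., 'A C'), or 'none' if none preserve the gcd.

Old gcd = 3; gcd of others (without N[2]) = 9
New gcd for candidate v: gcd(9, v). Preserves old gcd iff gcd(9, v) = 3.
  Option A: v=27, gcd(9,27)=9 -> changes
  Option B: v=43, gcd(9,43)=1 -> changes
  Option C: v=56, gcd(9,56)=1 -> changes
  Option D: v=39, gcd(9,39)=3 -> preserves
  Option E: v=16, gcd(9,16)=1 -> changes

Answer: D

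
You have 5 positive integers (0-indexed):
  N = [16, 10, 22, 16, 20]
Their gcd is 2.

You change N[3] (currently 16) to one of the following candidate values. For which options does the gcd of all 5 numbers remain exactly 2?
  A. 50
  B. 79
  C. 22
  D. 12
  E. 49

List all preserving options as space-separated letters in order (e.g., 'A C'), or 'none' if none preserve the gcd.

Answer: A C D

Derivation:
Old gcd = 2; gcd of others (without N[3]) = 2
New gcd for candidate v: gcd(2, v). Preserves old gcd iff gcd(2, v) = 2.
  Option A: v=50, gcd(2,50)=2 -> preserves
  Option B: v=79, gcd(2,79)=1 -> changes
  Option C: v=22, gcd(2,22)=2 -> preserves
  Option D: v=12, gcd(2,12)=2 -> preserves
  Option E: v=49, gcd(2,49)=1 -> changes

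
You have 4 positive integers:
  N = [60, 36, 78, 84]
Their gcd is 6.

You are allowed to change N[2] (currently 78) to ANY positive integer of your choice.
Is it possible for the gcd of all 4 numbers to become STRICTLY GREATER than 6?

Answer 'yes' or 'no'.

Current gcd = 6
gcd of all OTHER numbers (without N[2]=78): gcd([60, 36, 84]) = 12
The new gcd after any change is gcd(12, new_value).
This can be at most 12.
Since 12 > old gcd 6, the gcd CAN increase (e.g., set N[2] = 12).

Answer: yes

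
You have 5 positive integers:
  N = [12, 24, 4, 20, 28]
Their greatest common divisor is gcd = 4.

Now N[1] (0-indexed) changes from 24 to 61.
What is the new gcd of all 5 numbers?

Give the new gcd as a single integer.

Answer: 1

Derivation:
Numbers: [12, 24, 4, 20, 28], gcd = 4
Change: index 1, 24 -> 61
gcd of the OTHER numbers (without index 1): gcd([12, 4, 20, 28]) = 4
New gcd = gcd(g_others, new_val) = gcd(4, 61) = 1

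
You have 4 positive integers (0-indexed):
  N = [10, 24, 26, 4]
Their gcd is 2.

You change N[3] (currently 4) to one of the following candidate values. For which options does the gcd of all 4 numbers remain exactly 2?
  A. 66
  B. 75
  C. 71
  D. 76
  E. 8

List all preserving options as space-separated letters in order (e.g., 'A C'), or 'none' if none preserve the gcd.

Old gcd = 2; gcd of others (without N[3]) = 2
New gcd for candidate v: gcd(2, v). Preserves old gcd iff gcd(2, v) = 2.
  Option A: v=66, gcd(2,66)=2 -> preserves
  Option B: v=75, gcd(2,75)=1 -> changes
  Option C: v=71, gcd(2,71)=1 -> changes
  Option D: v=76, gcd(2,76)=2 -> preserves
  Option E: v=8, gcd(2,8)=2 -> preserves

Answer: A D E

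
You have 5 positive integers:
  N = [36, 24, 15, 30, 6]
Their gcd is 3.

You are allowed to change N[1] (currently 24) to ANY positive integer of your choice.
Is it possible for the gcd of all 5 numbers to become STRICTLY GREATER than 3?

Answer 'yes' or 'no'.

Answer: no

Derivation:
Current gcd = 3
gcd of all OTHER numbers (without N[1]=24): gcd([36, 15, 30, 6]) = 3
The new gcd after any change is gcd(3, new_value).
This can be at most 3.
Since 3 = old gcd 3, the gcd can only stay the same or decrease.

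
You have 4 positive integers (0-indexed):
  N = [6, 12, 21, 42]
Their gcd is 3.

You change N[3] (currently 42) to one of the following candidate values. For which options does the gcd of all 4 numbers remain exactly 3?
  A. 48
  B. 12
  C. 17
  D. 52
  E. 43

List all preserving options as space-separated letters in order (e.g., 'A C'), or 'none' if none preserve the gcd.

Old gcd = 3; gcd of others (without N[3]) = 3
New gcd for candidate v: gcd(3, v). Preserves old gcd iff gcd(3, v) = 3.
  Option A: v=48, gcd(3,48)=3 -> preserves
  Option B: v=12, gcd(3,12)=3 -> preserves
  Option C: v=17, gcd(3,17)=1 -> changes
  Option D: v=52, gcd(3,52)=1 -> changes
  Option E: v=43, gcd(3,43)=1 -> changes

Answer: A B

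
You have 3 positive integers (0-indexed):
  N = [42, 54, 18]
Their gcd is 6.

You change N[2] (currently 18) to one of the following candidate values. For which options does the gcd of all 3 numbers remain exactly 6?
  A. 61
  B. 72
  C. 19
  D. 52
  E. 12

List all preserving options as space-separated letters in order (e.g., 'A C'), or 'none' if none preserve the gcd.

Answer: B E

Derivation:
Old gcd = 6; gcd of others (without N[2]) = 6
New gcd for candidate v: gcd(6, v). Preserves old gcd iff gcd(6, v) = 6.
  Option A: v=61, gcd(6,61)=1 -> changes
  Option B: v=72, gcd(6,72)=6 -> preserves
  Option C: v=19, gcd(6,19)=1 -> changes
  Option D: v=52, gcd(6,52)=2 -> changes
  Option E: v=12, gcd(6,12)=6 -> preserves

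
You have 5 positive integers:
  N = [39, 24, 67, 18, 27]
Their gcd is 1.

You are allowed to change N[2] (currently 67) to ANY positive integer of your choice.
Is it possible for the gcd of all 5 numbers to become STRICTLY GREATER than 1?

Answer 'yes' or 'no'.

Current gcd = 1
gcd of all OTHER numbers (without N[2]=67): gcd([39, 24, 18, 27]) = 3
The new gcd after any change is gcd(3, new_value).
This can be at most 3.
Since 3 > old gcd 1, the gcd CAN increase (e.g., set N[2] = 3).

Answer: yes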